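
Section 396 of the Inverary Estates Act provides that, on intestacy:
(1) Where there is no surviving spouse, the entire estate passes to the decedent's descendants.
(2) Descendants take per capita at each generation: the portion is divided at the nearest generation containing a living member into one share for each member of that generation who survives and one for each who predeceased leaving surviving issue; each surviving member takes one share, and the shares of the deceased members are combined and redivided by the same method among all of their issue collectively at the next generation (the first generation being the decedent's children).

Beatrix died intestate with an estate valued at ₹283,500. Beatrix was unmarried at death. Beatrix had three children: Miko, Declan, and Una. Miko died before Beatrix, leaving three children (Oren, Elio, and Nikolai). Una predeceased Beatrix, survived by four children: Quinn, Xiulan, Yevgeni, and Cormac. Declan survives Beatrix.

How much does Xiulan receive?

Xiulan receives ₹27,000.

The entire ₹283,500 passes to the descendants.
That amount (₹283,500) is divided at the children's generation into 3 shares of ₹94,500. Declan takes ₹94,500. The 2 shares of the deceased (Miko and Una) are combined into a pool of ₹189,000.
That pool (₹189,000) is divided at the grandchildren's generation equally among Oren, Elio, Nikolai, Quinn, Xiulan, Yevgeni, and Cormac: ₹27,000 each.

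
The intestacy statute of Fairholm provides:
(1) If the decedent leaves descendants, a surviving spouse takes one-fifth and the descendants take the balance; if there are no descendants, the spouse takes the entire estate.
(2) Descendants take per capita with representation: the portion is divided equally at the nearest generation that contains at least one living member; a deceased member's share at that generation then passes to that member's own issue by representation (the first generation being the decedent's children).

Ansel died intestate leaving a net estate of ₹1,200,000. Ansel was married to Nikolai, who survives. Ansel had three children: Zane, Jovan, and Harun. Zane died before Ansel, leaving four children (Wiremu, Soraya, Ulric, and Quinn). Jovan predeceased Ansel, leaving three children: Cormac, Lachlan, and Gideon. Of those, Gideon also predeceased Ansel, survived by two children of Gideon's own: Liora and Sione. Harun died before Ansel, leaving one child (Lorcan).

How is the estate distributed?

Nikolai takes one-fifth of ₹1,200,000 = ₹240,000. The remaining ₹960,000 passes to the descendants.
No child survives, so the initial division is made at the grandchildren's generation.
The descendants' portion (₹960,000) is divided into 8 shares of ₹120,000: Wiremu, Soraya, Ulric, Quinn, Cormac, Lachlan, and Lorcan each take ₹120,000; Gideon's ₹120,000 share passes to Gideon's issue.
Gideon's share (₹120,000) is divided into 2 shares of ₹60,000: Liora and Sione each take ₹60,000.

Nikolai: ₹240,000; Wiremu: ₹120,000; Soraya: ₹120,000; Ulric: ₹120,000; Quinn: ₹120,000; Cormac: ₹120,000; Lachlan: ₹120,000; Liora: ₹60,000; Sione: ₹60,000; Lorcan: ₹120,000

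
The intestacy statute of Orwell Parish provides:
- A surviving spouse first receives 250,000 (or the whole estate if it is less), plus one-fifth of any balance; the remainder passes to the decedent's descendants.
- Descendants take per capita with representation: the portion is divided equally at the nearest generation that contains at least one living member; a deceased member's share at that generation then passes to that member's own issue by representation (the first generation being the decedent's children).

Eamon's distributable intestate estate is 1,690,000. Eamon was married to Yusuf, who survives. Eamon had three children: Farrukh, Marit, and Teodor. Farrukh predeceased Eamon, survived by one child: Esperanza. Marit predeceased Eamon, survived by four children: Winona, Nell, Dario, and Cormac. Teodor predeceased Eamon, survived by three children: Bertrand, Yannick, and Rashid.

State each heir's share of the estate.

Yusuf first takes 250,000, leaving a balance of 1,440,000. Yusuf then takes one-fifth of the balance (288,000), for a total of 538,000. The remaining 1,152,000 passes to the descendants.
No child survives, so the initial division is made at the grandchildren's generation.
The descendants' portion (1,152,000) is divided into 8 shares of 144,000: Esperanza, Winona, Nell, Dario, Cormac, Bertrand, Yannick, and Rashid each take 144,000.

Yusuf: 538,000; Esperanza: 144,000; Winona: 144,000; Nell: 144,000; Dario: 144,000; Cormac: 144,000; Bertrand: 144,000; Yannick: 144,000; Rashid: 144,000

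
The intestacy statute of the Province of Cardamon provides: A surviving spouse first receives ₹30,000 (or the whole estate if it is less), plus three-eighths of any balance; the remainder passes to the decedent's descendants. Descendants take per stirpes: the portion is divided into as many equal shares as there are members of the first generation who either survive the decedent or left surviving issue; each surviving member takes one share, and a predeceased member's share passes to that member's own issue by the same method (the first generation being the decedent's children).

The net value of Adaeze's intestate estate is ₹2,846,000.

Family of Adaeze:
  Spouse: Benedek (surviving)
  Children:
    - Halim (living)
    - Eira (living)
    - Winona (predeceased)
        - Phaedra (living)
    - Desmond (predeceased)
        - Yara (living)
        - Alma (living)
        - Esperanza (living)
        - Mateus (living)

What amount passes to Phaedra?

Benedek first takes ₹30,000, leaving a balance of ₹2,816,000. Benedek then takes three-eighths of the balance (₹1,056,000), for a total of ₹1,086,000. The remaining ₹1,760,000 passes to the descendants.
The descendants' portion (₹1,760,000) is divided into 4 shares of ₹440,000: Halim and Eira each take ₹440,000; Winona's ₹440,000 share passes to Winona's issue; Desmond's ₹440,000 share passes to Desmond's issue.
Winona's share (₹440,000) passes entirely to Phaedra.
Desmond's share (₹440,000) is divided into 4 shares of ₹110,000: Yara, Alma, Esperanza, and Mateus each take ₹110,000.

Phaedra receives ₹440,000.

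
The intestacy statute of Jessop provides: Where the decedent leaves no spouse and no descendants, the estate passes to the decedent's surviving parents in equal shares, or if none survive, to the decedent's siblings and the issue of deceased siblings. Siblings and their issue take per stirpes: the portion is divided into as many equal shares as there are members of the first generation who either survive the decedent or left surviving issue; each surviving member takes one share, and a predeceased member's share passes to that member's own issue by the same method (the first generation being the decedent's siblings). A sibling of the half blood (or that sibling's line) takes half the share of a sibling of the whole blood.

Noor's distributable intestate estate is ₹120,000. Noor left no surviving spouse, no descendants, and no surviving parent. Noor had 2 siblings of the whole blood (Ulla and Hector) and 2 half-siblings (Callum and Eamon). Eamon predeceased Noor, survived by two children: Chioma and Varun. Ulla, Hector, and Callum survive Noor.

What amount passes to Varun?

Varun receives ₹10,000.

The entire ₹120,000 passes to the siblings and their issue.
Counting each half-blood sibling's line as half a unit, there are 3 units in ₹120,000, so one unit is ₹40,000. Whole-blood lines (Ulla and Hector) take ₹40,000 each; half-blood lines (Callum and Eamon) take ₹20,000 each.
Eamon's share (₹20,000) is divided into 2 shares of ₹10,000: Chioma and Varun each take ₹10,000.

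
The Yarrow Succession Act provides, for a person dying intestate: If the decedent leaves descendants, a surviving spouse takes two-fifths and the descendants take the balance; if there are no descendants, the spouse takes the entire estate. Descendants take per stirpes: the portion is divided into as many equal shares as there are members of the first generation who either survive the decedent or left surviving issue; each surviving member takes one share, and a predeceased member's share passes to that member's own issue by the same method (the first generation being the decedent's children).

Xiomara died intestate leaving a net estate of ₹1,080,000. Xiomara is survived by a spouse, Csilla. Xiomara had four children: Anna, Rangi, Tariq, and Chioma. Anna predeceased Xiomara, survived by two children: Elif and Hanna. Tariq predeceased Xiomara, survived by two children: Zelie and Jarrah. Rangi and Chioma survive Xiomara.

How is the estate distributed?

Csilla takes two-fifths of ₹1,080,000 = ₹432,000. The remaining ₹648,000 passes to the descendants.
The descendants' portion (₹648,000) is divided into 4 shares of ₹162,000: Rangi and Chioma each take ₹162,000; Anna's ₹162,000 share passes to Anna's issue; Tariq's ₹162,000 share passes to Tariq's issue.
Anna's share (₹162,000) is divided into 2 shares of ₹81,000: Elif and Hanna each take ₹81,000.
Tariq's share (₹162,000) is divided into 2 shares of ₹81,000: Zelie and Jarrah each take ₹81,000.

Csilla: ₹432,000; Elif: ₹81,000; Hanna: ₹81,000; Rangi: ₹162,000; Zelie: ₹81,000; Jarrah: ₹81,000; Chioma: ₹162,000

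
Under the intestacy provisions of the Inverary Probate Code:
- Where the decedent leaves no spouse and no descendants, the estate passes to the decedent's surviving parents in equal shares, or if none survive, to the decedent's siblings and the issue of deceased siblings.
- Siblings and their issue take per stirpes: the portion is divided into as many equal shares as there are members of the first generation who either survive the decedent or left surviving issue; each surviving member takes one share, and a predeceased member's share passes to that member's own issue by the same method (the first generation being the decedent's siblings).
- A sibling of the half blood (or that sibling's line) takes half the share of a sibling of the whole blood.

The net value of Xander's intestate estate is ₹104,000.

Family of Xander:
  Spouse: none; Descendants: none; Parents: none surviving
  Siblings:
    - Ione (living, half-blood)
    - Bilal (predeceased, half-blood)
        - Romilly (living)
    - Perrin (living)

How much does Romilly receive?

The entire ₹104,000 passes to the siblings and their issue.
Counting each half-blood sibling's line as half a unit, there are 2 units in ₹104,000, so one unit is ₹52,000. Whole-blood lines (Perrin) take ₹52,000 each; half-blood lines (Ione and Bilal) take ₹26,000 each.
Bilal's share (₹26,000) passes entirely to Romilly.

Romilly receives ₹26,000.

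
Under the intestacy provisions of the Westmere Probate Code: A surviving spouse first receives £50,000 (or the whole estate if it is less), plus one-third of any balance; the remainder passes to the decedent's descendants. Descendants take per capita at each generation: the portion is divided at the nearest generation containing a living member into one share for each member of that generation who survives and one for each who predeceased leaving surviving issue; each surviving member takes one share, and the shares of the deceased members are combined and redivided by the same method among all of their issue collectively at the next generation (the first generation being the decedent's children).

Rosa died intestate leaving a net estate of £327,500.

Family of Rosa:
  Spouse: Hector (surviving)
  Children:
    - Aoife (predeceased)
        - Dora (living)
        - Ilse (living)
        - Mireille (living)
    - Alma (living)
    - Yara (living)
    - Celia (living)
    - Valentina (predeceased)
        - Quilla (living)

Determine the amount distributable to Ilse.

Hector first takes £50,000, leaving a balance of £277,500. Hector then takes one-third of the balance (£92,500), for a total of £142,500. The remaining £185,000 passes to the descendants.
The descendants' portion (£185,000) is divided at the children's generation into 5 shares of £37,000. Alma, Yara, and Celia each take £37,000. The 2 shares of the deceased (Aoife and Valentina) are combined into a pool of £74,000.
That pool (£74,000) is divided at the grandchildren's generation equally among Dora, Ilse, Mireille, and Quilla: £18,500 each.

Ilse receives £18,500.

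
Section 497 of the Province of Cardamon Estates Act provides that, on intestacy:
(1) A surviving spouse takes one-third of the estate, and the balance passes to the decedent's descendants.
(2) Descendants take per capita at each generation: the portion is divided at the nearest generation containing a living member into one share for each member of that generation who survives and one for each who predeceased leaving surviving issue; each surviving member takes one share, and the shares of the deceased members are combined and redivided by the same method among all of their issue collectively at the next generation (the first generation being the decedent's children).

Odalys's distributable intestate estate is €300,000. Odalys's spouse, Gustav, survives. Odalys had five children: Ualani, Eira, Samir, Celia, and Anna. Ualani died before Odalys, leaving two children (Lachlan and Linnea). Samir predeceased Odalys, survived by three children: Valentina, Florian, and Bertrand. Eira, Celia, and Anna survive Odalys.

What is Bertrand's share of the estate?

Gustav takes one-third of €300,000 = €100,000. The remaining €200,000 passes to the descendants.
The descendants' portion (€200,000) is divided at the children's generation into 5 shares of €40,000. Eira, Celia, and Anna each take €40,000. The 2 shares of the deceased (Ualani and Samir) are combined into a pool of €80,000.
That pool (€80,000) is divided at the grandchildren's generation equally among Lachlan, Linnea, Valentina, Florian, and Bertrand: €16,000 each.

Bertrand receives €16,000.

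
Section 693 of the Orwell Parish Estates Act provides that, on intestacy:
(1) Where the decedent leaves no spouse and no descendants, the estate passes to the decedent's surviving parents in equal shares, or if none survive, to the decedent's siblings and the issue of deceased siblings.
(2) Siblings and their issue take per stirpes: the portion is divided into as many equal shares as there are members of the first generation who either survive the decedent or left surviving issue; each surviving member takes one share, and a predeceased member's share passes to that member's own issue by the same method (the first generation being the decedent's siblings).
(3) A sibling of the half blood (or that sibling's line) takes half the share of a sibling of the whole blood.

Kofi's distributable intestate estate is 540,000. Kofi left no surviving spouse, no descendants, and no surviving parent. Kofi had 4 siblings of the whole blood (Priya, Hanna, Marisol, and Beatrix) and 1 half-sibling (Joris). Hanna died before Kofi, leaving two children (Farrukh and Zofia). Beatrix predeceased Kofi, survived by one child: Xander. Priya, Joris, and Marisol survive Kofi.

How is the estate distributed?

Priya: 120,000; Joris: 60,000; Farrukh: 60,000; Zofia: 60,000; Marisol: 120,000; Xander: 120,000

The entire 540,000 passes to the siblings and their issue.
Counting each half-blood sibling's line as half a unit, there are 9/2 units in 540,000, so one unit is 120,000. Whole-blood lines (Priya, Hanna, Marisol, and Beatrix) take 120,000 each; half-blood lines (Joris) take 60,000 each.
Hanna's share (120,000) is divided into 2 shares of 60,000: Farrukh and Zofia each take 60,000.
Beatrix's share (120,000) passes entirely to Xander.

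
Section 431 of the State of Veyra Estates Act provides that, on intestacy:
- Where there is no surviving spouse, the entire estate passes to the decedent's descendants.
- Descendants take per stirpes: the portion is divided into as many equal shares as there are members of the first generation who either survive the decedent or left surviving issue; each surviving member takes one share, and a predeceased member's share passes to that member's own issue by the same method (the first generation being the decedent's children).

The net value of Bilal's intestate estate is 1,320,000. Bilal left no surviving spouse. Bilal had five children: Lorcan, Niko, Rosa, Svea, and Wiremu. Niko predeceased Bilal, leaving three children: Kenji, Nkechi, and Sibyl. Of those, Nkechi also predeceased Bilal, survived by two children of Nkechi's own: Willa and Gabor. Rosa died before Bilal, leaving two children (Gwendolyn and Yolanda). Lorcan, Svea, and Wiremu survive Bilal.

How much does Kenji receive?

The entire 1,320,000 passes to the descendants.
That amount (1,320,000) is divided into 5 shares of 264,000: Lorcan, Svea, and Wiremu each take 264,000; Niko's 264,000 share passes to Niko's issue; Rosa's 264,000 share passes to Rosa's issue.
Niko's share (264,000) is divided into 3 shares of 88,000: Kenji and Sibyl each take 88,000; Nkechi's 88,000 share passes to Nkechi's issue.
Nkechi's share (88,000) is divided into 2 shares of 44,000: Willa and Gabor each take 44,000.
Rosa's share (264,000) is divided into 2 shares of 132,000: Gwendolyn and Yolanda each take 132,000.

Kenji receives 88,000.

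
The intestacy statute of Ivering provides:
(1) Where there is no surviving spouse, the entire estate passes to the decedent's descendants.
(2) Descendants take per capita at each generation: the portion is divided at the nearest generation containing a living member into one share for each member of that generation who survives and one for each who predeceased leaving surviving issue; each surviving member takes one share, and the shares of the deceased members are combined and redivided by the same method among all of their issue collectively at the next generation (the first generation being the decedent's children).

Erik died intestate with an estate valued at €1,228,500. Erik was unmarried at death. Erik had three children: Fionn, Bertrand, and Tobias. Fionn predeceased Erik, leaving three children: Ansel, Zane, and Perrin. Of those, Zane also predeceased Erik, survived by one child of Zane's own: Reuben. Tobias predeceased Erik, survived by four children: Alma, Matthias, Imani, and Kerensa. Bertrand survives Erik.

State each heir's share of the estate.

Ansel: €117,000; Reuben: €117,000; Perrin: €117,000; Bertrand: €409,500; Alma: €117,000; Matthias: €117,000; Imani: €117,000; Kerensa: €117,000

The entire €1,228,500 passes to the descendants.
That amount (€1,228,500) is divided at the children's generation into 3 shares of €409,500. Bertrand takes €409,500. The 2 shares of the deceased (Fionn and Tobias) are combined into a pool of €819,000.
That pool (€819,000) is divided at the grandchildren's generation into 7 shares of €117,000. Ansel, Perrin, Alma, Matthias, Imani, and Kerensa each take €117,000. The remaining share for the deceased Zane (€117,000) is carried to the next generation.
That pool (€117,000) passes entirely to Reuben, the sole taker at the great-grandchildren's generation.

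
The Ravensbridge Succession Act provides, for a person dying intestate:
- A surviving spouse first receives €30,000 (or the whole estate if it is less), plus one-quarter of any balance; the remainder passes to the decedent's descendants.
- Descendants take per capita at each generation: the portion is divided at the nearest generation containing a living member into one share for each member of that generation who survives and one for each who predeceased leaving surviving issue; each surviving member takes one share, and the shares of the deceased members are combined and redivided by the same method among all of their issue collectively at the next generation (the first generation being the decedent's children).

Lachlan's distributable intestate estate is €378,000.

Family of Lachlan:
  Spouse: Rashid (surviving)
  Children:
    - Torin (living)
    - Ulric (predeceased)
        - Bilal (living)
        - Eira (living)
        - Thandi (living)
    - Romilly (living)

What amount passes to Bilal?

Rashid first takes €30,000, leaving a balance of €348,000. Rashid then takes one-quarter of the balance (€87,000), for a total of €117,000. The remaining €261,000 passes to the descendants.
The descendants' portion (€261,000) is divided at the children's generation into 3 shares of €87,000. Torin and Romilly each take €87,000. The remaining share for the deceased Ulric (€87,000) is carried to the next generation.
That pool (€87,000) is divided at the grandchildren's generation equally among Bilal, Eira, and Thandi: €29,000 each.

Bilal receives €29,000.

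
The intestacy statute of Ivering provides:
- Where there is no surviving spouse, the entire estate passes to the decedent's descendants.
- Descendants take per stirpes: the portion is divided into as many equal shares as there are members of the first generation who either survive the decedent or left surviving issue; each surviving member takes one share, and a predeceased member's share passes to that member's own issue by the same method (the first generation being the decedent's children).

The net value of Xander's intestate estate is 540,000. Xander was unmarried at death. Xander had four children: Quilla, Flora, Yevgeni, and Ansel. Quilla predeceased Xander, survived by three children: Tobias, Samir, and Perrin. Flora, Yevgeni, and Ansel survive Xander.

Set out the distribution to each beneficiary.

Tobias: 45,000; Samir: 45,000; Perrin: 45,000; Flora: 135,000; Yevgeni: 135,000; Ansel: 135,000

The entire 540,000 passes to the descendants.
That amount (540,000) is divided into 4 shares of 135,000: Flora, Yevgeni, and Ansel each take 135,000; Quilla's 135,000 share passes to Quilla's issue.
Quilla's share (135,000) is divided into 3 shares of 45,000: Tobias, Samir, and Perrin each take 45,000.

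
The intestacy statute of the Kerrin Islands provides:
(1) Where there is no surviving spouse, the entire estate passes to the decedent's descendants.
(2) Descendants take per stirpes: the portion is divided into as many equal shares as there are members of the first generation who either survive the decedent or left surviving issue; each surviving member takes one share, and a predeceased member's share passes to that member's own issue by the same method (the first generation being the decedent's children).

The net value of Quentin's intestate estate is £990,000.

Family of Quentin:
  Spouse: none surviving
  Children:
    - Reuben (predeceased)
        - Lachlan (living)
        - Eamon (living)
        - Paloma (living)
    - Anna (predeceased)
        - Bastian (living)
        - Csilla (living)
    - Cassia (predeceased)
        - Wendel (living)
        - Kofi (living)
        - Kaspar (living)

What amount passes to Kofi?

The entire £990,000 passes to the descendants.
That amount (£990,000) is divided into 3 shares of £330,000: Reuben's £330,000 share passes to Reuben's issue; Anna's £330,000 share passes to Anna's issue; Cassia's £330,000 share passes to Cassia's issue.
Reuben's share (£330,000) is divided into 3 shares of £110,000: Lachlan, Eamon, and Paloma each take £110,000.
Anna's share (£330,000) is divided into 2 shares of £165,000: Bastian and Csilla each take £165,000.
Cassia's share (£330,000) is divided into 3 shares of £110,000: Wendel, Kofi, and Kaspar each take £110,000.

Kofi receives £110,000.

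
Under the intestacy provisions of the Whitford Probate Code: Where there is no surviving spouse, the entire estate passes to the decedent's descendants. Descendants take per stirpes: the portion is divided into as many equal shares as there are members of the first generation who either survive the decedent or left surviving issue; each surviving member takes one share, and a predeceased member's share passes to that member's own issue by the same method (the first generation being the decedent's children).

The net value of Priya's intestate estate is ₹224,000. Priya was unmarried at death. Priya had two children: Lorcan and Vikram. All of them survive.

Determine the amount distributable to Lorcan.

Lorcan receives ₹112,000.

The entire ₹224,000 passes to the descendants.
That amount (₹224,000) is divided into 2 shares of ₹112,000: Lorcan and Vikram each take ₹112,000.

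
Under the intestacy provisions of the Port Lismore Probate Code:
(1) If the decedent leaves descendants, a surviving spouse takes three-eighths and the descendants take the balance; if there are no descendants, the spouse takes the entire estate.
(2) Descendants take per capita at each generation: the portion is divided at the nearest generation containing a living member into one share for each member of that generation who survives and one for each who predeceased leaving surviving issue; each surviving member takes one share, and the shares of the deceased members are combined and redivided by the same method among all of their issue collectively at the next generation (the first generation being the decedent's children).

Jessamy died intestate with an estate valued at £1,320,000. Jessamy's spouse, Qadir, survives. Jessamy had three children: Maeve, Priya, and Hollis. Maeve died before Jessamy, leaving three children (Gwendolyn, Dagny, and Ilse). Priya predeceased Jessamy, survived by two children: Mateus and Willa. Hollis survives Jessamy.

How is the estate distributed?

Qadir takes three-eighths of £1,320,000 = £495,000. The remaining £825,000 passes to the descendants.
The descendants' portion (£825,000) is divided at the children's generation into 3 shares of £275,000. Hollis takes £275,000. The 2 shares of the deceased (Maeve and Priya) are combined into a pool of £550,000.
That pool (£550,000) is divided at the grandchildren's generation equally among Gwendolyn, Dagny, Ilse, Mateus, and Willa: £110,000 each.

Qadir: £495,000; Gwendolyn: £110,000; Dagny: £110,000; Ilse: £110,000; Mateus: £110,000; Willa: £110,000; Hollis: £275,000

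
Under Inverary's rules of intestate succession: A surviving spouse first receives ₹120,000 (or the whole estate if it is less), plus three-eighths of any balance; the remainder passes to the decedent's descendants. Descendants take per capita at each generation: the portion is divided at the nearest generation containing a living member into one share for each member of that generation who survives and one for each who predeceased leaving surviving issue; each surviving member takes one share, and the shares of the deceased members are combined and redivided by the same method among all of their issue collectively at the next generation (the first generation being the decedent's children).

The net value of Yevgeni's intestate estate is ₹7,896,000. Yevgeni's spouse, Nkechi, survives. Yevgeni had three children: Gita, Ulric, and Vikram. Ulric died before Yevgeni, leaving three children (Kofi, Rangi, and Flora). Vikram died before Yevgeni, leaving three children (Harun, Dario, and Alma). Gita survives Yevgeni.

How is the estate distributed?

Nkechi first takes ₹120,000, leaving a balance of ₹7,776,000. Nkechi then takes three-eighths of the balance (₹2,916,000), for a total of ₹3,036,000. The remaining ₹4,860,000 passes to the descendants.
The descendants' portion (₹4,860,000) is divided at the children's generation into 3 shares of ₹1,620,000. Gita takes ₹1,620,000. The 2 shares of the deceased (Ulric and Vikram) are combined into a pool of ₹3,240,000.
That pool (₹3,240,000) is divided at the grandchildren's generation equally among Kofi, Rangi, Flora, Harun, Dario, and Alma: ₹540,000 each.

Nkechi: ₹3,036,000; Gita: ₹1,620,000; Kofi: ₹540,000; Rangi: ₹540,000; Flora: ₹540,000; Harun: ₹540,000; Dario: ₹540,000; Alma: ₹540,000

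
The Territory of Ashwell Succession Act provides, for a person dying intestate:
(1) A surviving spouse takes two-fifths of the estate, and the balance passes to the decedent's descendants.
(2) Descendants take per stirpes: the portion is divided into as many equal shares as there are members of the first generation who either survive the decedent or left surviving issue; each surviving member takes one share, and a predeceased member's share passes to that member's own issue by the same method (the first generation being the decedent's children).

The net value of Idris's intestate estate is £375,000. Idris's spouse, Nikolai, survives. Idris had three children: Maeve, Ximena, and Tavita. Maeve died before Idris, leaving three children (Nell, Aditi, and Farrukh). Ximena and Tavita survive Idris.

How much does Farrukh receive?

Farrukh receives £25,000.

Nikolai takes two-fifths of £375,000 = £150,000. The remaining £225,000 passes to the descendants.
The descendants' portion (£225,000) is divided into 3 shares of £75,000: Ximena and Tavita each take £75,000; Maeve's £75,000 share passes to Maeve's issue.
Maeve's share (£75,000) is divided into 3 shares of £25,000: Nell, Aditi, and Farrukh each take £25,000.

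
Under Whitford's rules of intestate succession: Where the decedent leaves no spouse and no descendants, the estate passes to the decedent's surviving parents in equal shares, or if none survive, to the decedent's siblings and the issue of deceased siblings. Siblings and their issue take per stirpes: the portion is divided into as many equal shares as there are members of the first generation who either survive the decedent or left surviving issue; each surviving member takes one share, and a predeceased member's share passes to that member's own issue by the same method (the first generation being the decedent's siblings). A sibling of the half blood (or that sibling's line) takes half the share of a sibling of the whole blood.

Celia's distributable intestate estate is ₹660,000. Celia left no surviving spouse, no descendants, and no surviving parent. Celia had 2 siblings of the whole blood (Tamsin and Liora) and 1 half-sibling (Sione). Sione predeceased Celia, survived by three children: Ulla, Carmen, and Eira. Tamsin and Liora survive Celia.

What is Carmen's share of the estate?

The entire ₹660,000 passes to the siblings and their issue.
Counting each half-blood sibling's line as half a unit, there are 5/2 units in ₹660,000, so one unit is ₹264,000. Whole-blood lines (Tamsin and Liora) take ₹264,000 each; half-blood lines (Sione) take ₹132,000 each.
Sione's share (₹132,000) is divided into 3 shares of ₹44,000: Ulla, Carmen, and Eira each take ₹44,000.

Carmen receives ₹44,000.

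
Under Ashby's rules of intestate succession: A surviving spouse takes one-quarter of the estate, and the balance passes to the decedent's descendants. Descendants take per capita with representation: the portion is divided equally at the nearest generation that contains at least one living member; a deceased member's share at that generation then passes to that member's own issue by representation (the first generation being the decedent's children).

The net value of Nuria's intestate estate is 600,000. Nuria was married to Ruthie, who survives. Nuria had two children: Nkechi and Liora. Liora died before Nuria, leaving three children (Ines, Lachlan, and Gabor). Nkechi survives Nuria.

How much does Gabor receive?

Ruthie takes one-quarter of 600,000 = 150,000. The remaining 450,000 passes to the descendants.
The descendants' portion (450,000) is divided into 2 shares of 225,000: Nkechi takes 225,000; Liora's 225,000 share passes to Liora's issue.
Liora's share (225,000) is divided into 3 shares of 75,000: Ines, Lachlan, and Gabor each take 75,000.

Gabor receives 75,000.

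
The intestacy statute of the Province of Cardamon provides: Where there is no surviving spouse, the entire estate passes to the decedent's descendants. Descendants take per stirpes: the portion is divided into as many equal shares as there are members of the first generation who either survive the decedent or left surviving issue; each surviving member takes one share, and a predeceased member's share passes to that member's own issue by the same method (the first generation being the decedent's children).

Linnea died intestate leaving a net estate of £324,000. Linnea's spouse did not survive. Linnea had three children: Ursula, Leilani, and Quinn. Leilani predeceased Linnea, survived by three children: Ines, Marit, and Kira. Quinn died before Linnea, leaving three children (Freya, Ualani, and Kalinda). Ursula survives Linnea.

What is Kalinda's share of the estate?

Kalinda receives £36,000.

The entire £324,000 passes to the descendants.
That amount (£324,000) is divided into 3 shares of £108,000: Ursula takes £108,000; Leilani's £108,000 share passes to Leilani's issue; Quinn's £108,000 share passes to Quinn's issue.
Leilani's share (£108,000) is divided into 3 shares of £36,000: Ines, Marit, and Kira each take £36,000.
Quinn's share (£108,000) is divided into 3 shares of £36,000: Freya, Ualani, and Kalinda each take £36,000.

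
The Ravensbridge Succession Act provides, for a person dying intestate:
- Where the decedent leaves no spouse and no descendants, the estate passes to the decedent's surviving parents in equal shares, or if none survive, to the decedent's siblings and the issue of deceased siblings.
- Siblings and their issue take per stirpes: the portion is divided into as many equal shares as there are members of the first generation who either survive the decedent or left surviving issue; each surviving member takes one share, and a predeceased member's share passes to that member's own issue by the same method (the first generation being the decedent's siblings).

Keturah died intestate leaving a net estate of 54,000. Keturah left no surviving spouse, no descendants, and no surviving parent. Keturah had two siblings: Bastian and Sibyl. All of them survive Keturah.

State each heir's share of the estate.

The entire 54,000 passes to the siblings and their issue.
That amount (54,000) is divided into 2 shares of 27,000: Bastian and Sibyl each take 27,000.

Bastian: 27,000; Sibyl: 27,000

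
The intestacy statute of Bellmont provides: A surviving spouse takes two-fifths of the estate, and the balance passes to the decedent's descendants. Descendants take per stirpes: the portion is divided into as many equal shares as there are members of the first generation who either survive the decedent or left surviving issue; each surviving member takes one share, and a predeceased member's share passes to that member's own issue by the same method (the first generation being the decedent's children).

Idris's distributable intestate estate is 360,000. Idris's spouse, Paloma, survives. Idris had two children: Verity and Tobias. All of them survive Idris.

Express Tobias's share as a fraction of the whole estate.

Paloma takes two-fifths of 360,000 = 144,000. The remaining 216,000 passes to the descendants.
The descendants' portion (216,000) is divided into 2 shares of 108,000: Verity and Tobias each take 108,000.

Tobias receives 3/10 of the estate.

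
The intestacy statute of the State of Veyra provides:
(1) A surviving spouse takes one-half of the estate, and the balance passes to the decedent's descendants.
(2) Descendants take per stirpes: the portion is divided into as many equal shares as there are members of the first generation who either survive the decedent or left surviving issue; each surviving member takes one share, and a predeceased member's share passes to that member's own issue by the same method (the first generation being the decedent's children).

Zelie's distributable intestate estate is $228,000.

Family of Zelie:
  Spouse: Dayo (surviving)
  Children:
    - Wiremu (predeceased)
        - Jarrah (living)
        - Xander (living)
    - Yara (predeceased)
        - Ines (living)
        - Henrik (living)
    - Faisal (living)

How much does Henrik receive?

Henrik receives $19,000.

Dayo takes one-half of $228,000 = $114,000. The remaining $114,000 passes to the descendants.
The descendants' portion ($114,000) is divided into 3 shares of $38,000: Faisal takes $38,000; Wiremu's $38,000 share passes to Wiremu's issue; Yara's $38,000 share passes to Yara's issue.
Wiremu's share ($38,000) is divided into 2 shares of $19,000: Jarrah and Xander each take $19,000.
Yara's share ($38,000) is divided into 2 shares of $19,000: Ines and Henrik each take $19,000.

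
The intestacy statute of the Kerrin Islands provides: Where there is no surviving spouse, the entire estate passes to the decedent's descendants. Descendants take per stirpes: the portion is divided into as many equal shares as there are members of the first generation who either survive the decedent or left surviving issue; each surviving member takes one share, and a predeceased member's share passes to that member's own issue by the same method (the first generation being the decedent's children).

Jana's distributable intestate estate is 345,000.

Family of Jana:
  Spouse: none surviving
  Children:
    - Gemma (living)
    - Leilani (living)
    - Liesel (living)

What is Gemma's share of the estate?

The entire 345,000 passes to the descendants.
That amount (345,000) is divided into 3 shares of 115,000: Gemma, Leilani, and Liesel each take 115,000.

Gemma receives 115,000.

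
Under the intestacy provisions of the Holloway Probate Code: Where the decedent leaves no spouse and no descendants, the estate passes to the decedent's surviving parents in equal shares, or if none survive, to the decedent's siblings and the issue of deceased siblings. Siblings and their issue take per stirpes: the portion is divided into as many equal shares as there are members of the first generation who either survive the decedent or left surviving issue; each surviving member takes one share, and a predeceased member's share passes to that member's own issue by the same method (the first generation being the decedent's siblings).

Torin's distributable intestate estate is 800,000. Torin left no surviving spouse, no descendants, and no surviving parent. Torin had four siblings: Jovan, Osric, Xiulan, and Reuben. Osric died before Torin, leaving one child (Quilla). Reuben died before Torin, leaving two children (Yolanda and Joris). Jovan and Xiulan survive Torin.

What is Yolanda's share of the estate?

Yolanda receives 100,000.

The entire 800,000 passes to the siblings and their issue.
That amount (800,000) is divided into 4 shares of 200,000: Jovan and Xiulan each take 200,000; Osric's 200,000 share passes to Osric's issue; Reuben's 200,000 share passes to Reuben's issue.
Osric's share (200,000) passes entirely to Quilla.
Reuben's share (200,000) is divided into 2 shares of 100,000: Yolanda and Joris each take 100,000.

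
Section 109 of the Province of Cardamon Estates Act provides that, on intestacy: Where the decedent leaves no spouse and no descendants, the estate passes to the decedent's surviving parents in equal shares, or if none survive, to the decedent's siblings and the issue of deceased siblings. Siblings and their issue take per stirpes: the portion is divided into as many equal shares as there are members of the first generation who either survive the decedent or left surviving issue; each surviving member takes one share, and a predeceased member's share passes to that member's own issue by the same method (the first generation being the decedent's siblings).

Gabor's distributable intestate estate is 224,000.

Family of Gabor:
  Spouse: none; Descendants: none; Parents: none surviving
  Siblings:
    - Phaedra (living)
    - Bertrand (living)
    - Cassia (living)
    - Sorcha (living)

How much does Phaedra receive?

Phaedra receives 56,000.

The entire 224,000 passes to the siblings and their issue.
That amount (224,000) is divided into 4 shares of 56,000: Phaedra, Bertrand, Cassia, and Sorcha each take 56,000.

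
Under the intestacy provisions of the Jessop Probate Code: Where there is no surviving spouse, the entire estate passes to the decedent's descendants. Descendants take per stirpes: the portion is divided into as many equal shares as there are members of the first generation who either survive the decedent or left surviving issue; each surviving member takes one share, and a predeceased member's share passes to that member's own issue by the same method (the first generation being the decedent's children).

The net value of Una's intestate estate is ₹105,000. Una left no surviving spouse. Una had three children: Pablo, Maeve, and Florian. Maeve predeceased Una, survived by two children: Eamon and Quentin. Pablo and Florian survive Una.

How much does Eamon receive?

The entire ₹105,000 passes to the descendants.
That amount (₹105,000) is divided into 3 shares of ₹35,000: Pablo and Florian each take ₹35,000; Maeve's ₹35,000 share passes to Maeve's issue.
Maeve's share (₹35,000) is divided into 2 shares of ₹17,500: Eamon and Quentin each take ₹17,500.

Eamon receives ₹17,500.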